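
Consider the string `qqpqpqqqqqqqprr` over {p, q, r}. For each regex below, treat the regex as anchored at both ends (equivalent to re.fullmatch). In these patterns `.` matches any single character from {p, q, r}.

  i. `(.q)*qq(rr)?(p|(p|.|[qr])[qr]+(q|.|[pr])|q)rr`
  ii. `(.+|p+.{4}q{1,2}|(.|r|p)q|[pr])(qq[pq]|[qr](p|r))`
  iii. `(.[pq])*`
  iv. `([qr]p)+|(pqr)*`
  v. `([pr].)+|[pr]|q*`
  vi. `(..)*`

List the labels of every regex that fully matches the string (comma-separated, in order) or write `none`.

i, ii

i → match
ii → match
iii → no match
iv → no match
v → no match
vi → no match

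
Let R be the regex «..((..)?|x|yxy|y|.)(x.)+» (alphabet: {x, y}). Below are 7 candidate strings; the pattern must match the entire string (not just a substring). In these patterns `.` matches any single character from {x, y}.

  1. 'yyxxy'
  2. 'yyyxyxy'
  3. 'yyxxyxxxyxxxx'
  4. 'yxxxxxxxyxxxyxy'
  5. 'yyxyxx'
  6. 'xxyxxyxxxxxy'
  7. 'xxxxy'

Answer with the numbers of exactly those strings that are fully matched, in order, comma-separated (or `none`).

1. 'yyxxy' → match
2. 'yyyxyxy' → match
3 → match
4 → match
5. 'yyxyxx' → match
6. 'xxyxxyxxxxxy' → match
7. 'xxxxy' → match

1, 2, 3, 4, 5, 6, 7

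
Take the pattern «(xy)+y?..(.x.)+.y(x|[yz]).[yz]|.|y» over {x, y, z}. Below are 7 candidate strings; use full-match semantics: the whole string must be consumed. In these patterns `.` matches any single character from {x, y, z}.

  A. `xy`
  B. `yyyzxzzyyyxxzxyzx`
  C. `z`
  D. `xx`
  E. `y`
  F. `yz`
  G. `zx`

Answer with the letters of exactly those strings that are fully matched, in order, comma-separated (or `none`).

A → no match
B → no match
C → match
D → no match
E → match
F → no match
G → no match

C, E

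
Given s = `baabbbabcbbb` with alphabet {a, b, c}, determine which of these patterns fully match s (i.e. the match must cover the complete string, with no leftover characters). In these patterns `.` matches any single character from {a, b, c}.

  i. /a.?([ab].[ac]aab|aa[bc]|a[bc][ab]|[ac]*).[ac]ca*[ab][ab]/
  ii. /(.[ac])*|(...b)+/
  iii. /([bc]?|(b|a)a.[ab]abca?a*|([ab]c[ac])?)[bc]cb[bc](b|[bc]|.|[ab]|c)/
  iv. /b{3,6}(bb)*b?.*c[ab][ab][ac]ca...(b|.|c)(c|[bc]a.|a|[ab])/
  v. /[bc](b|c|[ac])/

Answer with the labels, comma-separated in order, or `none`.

i → no match — must start with `a`
ii → match
iii → no match
iv → no match
v → no match

ii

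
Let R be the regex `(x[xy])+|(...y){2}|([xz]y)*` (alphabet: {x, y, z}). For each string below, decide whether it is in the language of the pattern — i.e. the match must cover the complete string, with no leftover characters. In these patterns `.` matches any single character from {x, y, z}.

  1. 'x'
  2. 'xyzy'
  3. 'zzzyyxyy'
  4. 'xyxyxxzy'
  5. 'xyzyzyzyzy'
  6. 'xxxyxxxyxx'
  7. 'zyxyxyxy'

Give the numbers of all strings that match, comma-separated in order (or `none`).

2, 3, 4, 5, 6, 7

1 → no match
2 → match
3 → match
4 → match
5 → match
6 → match
7 → match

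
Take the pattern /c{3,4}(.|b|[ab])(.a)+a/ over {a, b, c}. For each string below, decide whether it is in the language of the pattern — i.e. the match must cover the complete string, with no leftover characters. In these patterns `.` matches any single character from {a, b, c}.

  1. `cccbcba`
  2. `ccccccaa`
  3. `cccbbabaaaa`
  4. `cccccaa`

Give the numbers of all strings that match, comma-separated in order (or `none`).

1 → no match — must end with `aa`
2 → match
3 → match
4 → match

2, 3, 4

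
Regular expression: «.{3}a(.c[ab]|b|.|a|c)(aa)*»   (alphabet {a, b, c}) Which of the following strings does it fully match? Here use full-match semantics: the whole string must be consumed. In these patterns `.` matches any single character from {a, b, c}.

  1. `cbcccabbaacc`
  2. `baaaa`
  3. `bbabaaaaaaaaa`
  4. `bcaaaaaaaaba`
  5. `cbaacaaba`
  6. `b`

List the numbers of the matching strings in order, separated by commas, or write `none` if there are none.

2

1 → no match
2 → match
3 → no match
4 → no match
5 → no match
6 → no match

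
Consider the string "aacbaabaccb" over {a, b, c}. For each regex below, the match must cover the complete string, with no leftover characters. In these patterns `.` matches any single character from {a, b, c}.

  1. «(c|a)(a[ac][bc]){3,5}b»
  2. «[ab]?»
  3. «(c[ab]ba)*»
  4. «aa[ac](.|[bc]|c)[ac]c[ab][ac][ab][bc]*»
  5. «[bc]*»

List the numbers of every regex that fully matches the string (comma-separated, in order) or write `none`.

1

1 → match
2 → no match
3 → no match
4 → no match
5 → no match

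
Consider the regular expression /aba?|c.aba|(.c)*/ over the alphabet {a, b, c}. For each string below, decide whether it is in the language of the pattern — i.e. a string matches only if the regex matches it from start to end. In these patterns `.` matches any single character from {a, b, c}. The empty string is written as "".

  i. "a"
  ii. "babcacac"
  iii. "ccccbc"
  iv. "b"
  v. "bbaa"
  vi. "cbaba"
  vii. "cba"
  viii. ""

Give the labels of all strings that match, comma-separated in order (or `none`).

i → no match
ii → no match
iii → match
iv → no match
v → no match
vi → match
vii → no match
viii → match

iii, vi, viii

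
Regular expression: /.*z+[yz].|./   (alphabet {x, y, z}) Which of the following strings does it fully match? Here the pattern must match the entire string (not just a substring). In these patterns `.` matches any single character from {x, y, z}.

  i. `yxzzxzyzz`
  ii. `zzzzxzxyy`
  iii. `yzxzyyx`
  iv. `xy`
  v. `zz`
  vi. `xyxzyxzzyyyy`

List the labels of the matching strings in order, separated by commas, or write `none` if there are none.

none

i. `yxzzxzyzz` → no match
ii. `zzzzxzxyy` → no match
iii. `yzxzyyx` → no match
iv. `xy` → no match
v. `zz` → no match
vi. `xyxzyxzzyyyy` → no match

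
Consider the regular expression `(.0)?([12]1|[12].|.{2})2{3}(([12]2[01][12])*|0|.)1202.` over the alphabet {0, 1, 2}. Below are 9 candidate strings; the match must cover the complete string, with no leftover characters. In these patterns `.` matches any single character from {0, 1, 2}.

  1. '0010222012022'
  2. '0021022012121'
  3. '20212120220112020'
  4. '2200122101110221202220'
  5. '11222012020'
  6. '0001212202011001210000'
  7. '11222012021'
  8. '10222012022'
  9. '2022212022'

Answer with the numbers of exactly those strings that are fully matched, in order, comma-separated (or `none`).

1 → match
2 → no match
3 → no match
4 → no match
5 → match
6 → no match
7 → match
8 → match
9 → match

1, 5, 7, 8, 9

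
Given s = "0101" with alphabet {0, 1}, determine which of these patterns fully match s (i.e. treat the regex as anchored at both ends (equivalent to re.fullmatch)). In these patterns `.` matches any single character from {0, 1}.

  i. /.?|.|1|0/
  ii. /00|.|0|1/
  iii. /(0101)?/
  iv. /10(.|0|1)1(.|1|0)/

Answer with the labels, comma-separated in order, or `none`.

iii

i → no match
ii → no match
iii → match
iv → no match — must start with "10"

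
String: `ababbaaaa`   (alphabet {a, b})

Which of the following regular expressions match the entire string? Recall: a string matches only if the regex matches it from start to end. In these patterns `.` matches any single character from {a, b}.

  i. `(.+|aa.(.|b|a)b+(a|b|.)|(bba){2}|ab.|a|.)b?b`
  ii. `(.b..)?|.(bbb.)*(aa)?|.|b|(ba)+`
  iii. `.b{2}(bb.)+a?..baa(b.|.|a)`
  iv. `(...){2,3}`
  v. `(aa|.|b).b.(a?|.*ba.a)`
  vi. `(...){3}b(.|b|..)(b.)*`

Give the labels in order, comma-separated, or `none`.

iv

i → no match — must end with `b`
ii → no match
iii → no match
iv → match
v → no match
vi → no match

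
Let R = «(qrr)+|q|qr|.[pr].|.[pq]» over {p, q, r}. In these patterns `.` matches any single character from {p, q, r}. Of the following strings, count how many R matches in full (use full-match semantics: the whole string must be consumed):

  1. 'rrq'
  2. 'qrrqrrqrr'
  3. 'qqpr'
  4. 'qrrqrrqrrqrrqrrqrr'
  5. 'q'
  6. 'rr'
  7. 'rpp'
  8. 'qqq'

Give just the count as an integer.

1. 'rrq' → match
2. 'qrrqrrqrr' → match
3. 'qqpr' → no match
4 → match
5. 'q' → match
6. 'rr' → no match
7. 'rpp' → match
8. 'qqq' → no match
Total matched: 5

5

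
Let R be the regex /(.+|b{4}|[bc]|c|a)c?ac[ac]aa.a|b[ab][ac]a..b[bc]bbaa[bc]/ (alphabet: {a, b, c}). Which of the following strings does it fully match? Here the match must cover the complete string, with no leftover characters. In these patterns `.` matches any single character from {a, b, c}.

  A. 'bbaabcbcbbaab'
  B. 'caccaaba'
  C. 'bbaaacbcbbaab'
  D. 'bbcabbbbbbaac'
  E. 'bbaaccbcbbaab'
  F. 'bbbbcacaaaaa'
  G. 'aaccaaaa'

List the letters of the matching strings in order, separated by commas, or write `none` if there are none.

A, B, C, D, E, F, G

A → match
B. 'caccaaba' → match
C → match
D → match
E → match
F. 'bbbbcacaaaaa' → match
G. 'aaccaaaa' → match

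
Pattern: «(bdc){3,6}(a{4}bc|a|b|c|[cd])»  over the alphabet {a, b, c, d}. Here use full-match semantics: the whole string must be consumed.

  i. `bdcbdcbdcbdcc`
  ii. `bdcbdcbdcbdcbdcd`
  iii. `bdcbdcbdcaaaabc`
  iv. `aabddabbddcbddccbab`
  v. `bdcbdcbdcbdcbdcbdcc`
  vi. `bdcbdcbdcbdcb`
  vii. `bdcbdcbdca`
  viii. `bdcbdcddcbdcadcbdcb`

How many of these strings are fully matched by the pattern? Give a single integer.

6

i → match
ii → match
iii → match
iv → no match — must start with `bdc`
v → match
vi → match
vii → match
viii → no match
Total matched: 6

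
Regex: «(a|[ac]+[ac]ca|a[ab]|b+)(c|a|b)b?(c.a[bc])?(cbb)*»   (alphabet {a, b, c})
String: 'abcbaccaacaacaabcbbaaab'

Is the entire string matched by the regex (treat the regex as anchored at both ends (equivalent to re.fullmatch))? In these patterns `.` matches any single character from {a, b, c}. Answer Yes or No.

No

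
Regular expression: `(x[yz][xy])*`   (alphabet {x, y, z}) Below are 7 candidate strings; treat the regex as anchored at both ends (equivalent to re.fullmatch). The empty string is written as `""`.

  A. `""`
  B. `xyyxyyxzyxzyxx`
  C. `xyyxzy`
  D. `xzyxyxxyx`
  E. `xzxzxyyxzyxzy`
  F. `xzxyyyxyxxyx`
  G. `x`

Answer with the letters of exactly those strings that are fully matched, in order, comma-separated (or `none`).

A, C, D

A → match
B → no match
C → match
D → match
E → no match
F → no match
G → no match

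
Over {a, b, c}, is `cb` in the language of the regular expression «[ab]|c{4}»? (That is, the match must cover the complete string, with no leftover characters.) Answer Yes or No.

No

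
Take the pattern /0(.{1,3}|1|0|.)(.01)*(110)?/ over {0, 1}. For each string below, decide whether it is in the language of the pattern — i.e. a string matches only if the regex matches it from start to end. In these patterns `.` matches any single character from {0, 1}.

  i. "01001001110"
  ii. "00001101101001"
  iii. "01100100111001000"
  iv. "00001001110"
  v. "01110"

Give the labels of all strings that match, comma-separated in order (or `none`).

i, ii, iv, v

i → match
ii → match
iii → no match
iv → match
v → match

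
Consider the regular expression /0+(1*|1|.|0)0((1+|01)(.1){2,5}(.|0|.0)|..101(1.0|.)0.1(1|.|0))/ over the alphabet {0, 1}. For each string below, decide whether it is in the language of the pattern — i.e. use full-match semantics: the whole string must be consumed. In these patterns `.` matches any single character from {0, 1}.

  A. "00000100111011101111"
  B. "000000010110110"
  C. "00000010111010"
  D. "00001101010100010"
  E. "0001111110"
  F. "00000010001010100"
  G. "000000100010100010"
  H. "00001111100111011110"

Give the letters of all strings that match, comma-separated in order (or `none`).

A → match
B → match
C → match
D → match
E → match
F → no match
G → match
H → match

A, B, C, D, E, G, H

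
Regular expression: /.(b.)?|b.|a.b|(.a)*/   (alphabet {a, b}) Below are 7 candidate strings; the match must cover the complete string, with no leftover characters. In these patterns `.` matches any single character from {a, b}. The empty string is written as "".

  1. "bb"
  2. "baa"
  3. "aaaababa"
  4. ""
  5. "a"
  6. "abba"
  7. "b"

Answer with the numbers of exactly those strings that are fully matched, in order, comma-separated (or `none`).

1, 3, 4, 5, 7

1 → match
2 → no match
3 → match
4 → match
5 → match
6 → no match
7 → match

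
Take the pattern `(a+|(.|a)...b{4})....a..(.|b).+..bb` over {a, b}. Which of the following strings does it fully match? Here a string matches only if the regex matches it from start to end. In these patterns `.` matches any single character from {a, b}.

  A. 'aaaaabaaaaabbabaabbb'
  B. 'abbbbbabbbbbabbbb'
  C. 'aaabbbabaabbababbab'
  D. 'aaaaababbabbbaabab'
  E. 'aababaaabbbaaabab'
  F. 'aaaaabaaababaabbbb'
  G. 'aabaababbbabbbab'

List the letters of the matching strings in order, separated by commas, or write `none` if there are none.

A, F

A → match
B → no match
C → no match — must end with 'bb'
D → no match — must end with 'bb'
E → no match — must end with 'bb'
F → match
G → no match — must end with 'bb'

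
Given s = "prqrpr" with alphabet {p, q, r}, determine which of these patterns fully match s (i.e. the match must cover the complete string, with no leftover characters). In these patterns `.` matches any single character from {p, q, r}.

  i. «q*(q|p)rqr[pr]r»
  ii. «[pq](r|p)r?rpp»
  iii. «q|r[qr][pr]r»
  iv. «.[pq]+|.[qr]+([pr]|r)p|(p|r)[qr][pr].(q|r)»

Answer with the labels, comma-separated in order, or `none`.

i

i → match
ii → no match — must end with "rpp"
iii → no match
iv → no match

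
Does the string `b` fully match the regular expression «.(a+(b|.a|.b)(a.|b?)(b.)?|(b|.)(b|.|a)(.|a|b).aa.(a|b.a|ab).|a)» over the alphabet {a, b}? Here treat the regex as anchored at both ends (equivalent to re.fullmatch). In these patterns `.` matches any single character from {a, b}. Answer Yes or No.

No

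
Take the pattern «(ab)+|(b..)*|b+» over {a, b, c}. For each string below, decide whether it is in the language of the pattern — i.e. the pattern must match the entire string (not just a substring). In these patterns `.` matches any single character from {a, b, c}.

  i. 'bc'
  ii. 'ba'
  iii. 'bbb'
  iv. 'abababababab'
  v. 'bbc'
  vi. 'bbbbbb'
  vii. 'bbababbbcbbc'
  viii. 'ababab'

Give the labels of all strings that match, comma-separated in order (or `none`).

iii, iv, v, vi, vii, viii

i → no match
ii → no match
iii → match
iv → match
v → match
vi → match
vii → match
viii → match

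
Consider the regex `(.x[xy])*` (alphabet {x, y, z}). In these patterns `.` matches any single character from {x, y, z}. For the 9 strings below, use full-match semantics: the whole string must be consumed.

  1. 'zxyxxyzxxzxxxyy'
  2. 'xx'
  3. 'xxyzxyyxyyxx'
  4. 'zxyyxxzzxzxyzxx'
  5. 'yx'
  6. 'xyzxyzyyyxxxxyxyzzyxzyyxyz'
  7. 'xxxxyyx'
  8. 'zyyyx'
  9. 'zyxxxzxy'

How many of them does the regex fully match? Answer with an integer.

1

1 → no match
2 → no match
3 → match
4 → no match
5 → no match
6 → no match
7 → no match
8 → no match
9 → no match
Total matched: 1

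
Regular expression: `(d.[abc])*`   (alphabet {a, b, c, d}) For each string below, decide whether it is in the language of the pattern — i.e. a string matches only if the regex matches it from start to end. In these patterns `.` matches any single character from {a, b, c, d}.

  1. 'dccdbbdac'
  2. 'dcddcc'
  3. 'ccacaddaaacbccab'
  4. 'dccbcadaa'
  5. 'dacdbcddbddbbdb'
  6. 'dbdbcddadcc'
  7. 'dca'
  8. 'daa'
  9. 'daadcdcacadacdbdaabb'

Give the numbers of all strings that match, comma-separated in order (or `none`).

1, 7, 8

1 → match
2 → no match
3 → no match
4 → no match
5 → no match
6 → no match
7 → match
8 → match
9 → no match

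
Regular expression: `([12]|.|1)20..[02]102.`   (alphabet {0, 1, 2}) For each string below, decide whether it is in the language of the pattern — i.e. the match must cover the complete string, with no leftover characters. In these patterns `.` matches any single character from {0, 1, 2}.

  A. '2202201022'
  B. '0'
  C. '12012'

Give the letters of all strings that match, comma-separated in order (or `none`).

A

A → match
B → no match
C → no match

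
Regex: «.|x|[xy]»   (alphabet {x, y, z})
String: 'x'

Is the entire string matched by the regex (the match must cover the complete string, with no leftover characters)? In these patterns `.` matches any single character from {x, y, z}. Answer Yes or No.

Yes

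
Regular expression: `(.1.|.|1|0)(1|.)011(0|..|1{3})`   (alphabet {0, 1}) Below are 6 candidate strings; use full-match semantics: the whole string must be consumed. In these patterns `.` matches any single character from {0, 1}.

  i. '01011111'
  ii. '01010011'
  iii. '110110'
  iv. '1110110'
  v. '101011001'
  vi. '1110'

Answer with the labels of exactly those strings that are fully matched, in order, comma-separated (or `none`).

i. '01011111' → match
ii. '01010011' → no match
iii. '110110' → match
iv. '1110110' → no match
v. '101011001' → no match
vi. '1110' → no match

i, iii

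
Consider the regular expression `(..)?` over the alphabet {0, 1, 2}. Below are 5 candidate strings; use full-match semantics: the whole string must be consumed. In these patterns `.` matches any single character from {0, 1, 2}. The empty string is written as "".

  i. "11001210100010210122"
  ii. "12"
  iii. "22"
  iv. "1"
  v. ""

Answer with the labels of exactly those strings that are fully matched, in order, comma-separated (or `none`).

i → no match
ii → match
iii → match
iv → no match
v → match

ii, iii, v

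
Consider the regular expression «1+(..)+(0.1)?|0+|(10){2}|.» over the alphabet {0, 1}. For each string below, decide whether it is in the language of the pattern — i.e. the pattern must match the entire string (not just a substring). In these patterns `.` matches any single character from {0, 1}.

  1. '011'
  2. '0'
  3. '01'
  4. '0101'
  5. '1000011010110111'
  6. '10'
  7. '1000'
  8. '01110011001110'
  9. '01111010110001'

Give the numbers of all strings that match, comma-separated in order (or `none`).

1. '011' → no match
2. '0' → match
3. '01' → no match
4. '0101' → no match
5 → no match
6. '10' → no match
7. '1000' → no match
8 → no match
9 → no match

2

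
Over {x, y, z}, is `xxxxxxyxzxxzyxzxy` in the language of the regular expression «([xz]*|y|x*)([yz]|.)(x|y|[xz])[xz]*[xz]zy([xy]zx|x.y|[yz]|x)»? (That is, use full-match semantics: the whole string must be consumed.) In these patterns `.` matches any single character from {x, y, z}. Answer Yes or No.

No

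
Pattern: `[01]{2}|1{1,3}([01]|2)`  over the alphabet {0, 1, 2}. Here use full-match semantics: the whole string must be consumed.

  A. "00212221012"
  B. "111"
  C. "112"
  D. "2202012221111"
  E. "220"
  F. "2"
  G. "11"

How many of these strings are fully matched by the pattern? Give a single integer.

3

A → no match
B → match
C → match
D → no match
E → no match
F → no match
G → match
Total matched: 3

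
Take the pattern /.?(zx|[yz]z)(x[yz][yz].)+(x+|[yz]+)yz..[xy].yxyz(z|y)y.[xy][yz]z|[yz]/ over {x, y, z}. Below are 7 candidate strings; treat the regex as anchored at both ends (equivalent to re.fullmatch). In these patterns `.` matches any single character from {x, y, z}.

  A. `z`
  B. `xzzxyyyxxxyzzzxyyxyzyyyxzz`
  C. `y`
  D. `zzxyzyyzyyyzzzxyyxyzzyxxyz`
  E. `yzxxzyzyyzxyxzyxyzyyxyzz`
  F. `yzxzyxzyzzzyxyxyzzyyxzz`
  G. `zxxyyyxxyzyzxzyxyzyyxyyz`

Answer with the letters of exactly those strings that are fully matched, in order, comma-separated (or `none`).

A → match
B → match
C → match
D → match
E → match
F → match
G → match

A, B, C, D, E, F, G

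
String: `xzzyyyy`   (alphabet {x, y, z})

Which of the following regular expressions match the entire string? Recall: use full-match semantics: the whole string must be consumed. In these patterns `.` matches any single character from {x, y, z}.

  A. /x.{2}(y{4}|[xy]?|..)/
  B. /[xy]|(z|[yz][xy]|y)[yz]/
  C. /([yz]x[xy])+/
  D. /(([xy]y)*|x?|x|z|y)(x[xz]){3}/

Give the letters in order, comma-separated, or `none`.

A → match
B → no match
C → no match
D → no match

A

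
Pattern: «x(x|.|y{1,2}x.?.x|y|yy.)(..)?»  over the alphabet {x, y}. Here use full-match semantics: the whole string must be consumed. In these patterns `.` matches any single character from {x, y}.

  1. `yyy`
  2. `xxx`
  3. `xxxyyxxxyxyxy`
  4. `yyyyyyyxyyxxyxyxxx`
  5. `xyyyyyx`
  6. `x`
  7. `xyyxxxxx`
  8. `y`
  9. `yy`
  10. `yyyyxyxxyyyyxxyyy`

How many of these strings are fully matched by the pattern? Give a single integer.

1

1. `yyy` → no match — must start with `x`
2. `xxx` → no match
3 → no match
4 → no match — must start with `x`
5. `xyyyyyx` → no match
6. `x` → no match
7. `xyyxxxxx` → match
8. `y` → no match — must start with `x`
9. `yy` → no match — must start with `x`
10 → no match — must start with `x`
Total matched: 1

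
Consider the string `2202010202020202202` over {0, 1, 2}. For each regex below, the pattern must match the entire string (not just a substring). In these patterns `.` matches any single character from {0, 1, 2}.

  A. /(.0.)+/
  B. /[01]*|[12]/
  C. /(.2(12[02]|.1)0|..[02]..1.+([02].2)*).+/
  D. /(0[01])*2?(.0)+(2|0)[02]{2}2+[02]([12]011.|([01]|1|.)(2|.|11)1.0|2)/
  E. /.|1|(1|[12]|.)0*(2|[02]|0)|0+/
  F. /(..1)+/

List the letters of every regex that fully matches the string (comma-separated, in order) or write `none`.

C, D

A → no match
B → no match
C → match
D → match
E → no match
F → no match — must end with `1`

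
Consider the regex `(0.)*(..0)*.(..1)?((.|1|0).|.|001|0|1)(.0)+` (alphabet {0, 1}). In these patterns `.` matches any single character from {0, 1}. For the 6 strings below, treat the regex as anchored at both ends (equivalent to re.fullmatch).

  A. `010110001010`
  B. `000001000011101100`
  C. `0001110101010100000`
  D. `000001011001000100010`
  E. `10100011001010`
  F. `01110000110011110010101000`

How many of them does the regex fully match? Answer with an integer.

4

A → match
B → no match
C → match
D → match
E → no match
F → match
Total matched: 4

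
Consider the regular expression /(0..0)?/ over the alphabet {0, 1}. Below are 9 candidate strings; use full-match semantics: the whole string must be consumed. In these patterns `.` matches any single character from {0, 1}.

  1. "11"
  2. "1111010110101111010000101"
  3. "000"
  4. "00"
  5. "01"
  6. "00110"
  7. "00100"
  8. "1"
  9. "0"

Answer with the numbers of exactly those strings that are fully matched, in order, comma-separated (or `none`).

1 → no match
2 → no match
3 → no match
4 → no match
5 → no match
6 → no match
7 → no match
8 → no match
9 → no match

none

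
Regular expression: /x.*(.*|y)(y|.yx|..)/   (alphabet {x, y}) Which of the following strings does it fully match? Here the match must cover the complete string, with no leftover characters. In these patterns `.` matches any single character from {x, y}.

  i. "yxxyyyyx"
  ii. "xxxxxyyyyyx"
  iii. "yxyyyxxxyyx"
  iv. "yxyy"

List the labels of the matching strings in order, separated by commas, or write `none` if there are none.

ii

i. "yxxyyyyx" → no match — must start with "x"
ii. "xxxxxyyyyyx" → match
iii. "yxyyyxxxyyx" → no match — must start with "x"
iv. "yxyy" → no match — must start with "x"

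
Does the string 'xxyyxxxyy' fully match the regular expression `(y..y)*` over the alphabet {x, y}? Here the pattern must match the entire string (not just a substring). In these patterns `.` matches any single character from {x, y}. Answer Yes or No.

No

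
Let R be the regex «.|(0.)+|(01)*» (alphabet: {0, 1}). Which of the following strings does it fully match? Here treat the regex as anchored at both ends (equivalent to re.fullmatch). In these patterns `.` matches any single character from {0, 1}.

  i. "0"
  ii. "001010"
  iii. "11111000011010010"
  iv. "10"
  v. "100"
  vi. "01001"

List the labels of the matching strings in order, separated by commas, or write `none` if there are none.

i. "0" → match
ii. "001010" → no match
iii → no match
iv. "10" → no match
v. "100" → no match
vi. "01001" → no match

i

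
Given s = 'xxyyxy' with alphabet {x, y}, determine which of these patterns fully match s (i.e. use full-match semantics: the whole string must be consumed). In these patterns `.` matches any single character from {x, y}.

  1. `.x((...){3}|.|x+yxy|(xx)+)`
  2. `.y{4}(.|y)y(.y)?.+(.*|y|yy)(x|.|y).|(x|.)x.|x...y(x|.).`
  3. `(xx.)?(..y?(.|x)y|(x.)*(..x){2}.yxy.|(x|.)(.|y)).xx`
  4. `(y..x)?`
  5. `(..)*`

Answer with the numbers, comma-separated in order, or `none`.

1 → no match
2 → no match
3 → no match — must end with 'xx'
4 → no match
5 → match

5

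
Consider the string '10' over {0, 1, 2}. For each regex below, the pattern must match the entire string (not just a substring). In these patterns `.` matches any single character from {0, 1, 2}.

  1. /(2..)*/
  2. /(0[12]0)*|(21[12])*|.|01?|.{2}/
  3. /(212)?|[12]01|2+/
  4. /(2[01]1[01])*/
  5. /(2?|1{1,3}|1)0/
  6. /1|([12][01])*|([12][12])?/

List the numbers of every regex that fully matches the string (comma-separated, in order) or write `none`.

2, 5, 6

1 → no match
2 → match
3 → no match
4 → no match
5 → match
6 → match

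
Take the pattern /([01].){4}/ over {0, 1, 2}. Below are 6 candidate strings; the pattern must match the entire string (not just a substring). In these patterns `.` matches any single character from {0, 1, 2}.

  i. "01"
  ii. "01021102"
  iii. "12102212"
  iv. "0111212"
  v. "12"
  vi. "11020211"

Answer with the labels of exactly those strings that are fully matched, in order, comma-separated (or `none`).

ii, vi

i → no match
ii → match
iii → no match
iv → no match
v → no match
vi → match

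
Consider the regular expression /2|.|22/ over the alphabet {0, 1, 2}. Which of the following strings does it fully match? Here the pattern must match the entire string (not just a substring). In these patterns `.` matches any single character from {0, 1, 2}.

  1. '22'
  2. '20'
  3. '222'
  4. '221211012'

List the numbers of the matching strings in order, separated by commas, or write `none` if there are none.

1

1 → match
2 → no match
3 → no match
4 → no match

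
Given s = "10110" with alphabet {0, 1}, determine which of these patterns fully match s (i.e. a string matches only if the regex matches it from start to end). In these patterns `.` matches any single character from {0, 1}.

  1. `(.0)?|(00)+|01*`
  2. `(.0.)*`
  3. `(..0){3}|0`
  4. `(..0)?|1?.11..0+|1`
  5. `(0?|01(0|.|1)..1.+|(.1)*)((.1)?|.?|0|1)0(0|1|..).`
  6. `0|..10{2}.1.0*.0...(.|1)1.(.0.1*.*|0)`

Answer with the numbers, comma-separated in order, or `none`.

5

1 → no match
2 → no match
3 → no match
4 → no match
5 → match
6 → no match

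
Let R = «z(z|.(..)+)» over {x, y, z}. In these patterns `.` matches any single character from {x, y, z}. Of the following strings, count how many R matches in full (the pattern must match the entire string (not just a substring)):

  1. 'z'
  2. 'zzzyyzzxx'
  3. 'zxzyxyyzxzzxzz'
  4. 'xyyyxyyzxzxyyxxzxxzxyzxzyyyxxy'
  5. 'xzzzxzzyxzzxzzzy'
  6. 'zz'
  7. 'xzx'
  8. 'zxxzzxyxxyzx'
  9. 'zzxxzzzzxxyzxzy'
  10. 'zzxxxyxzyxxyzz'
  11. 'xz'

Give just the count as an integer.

1. 'z' → no match
2. 'zzzyyzzxx' → no match
3 → match
4 → no match — must start with 'z'
5 → no match — must start with 'z'
6. 'zz' → match
7. 'xzx' → no match — must start with 'z'
8. 'zxxzzxyxxyzx' → match
9 → no match
10 → match
11. 'xz' → no match — must start with 'z'
Total matched: 4

4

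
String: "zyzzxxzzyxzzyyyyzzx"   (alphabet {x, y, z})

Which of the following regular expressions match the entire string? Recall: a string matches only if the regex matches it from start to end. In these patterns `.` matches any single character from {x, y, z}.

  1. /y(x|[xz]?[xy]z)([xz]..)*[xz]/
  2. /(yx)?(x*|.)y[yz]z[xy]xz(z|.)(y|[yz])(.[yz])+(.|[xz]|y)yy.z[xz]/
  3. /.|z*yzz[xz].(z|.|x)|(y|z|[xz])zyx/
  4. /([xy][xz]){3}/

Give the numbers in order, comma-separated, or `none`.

1 → no match — must start with "y"
2 → match
3 → no match
4 → no match

2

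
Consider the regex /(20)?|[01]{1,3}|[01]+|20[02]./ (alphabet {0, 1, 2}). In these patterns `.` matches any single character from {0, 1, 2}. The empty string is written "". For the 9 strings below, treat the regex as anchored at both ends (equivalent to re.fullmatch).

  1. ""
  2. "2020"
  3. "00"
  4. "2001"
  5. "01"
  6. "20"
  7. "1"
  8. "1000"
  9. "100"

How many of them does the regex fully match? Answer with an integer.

9

1 → match
2 → match
3 → match
4 → match
5 → match
6 → match
7 → match
8 → match
9 → match
Total matched: 9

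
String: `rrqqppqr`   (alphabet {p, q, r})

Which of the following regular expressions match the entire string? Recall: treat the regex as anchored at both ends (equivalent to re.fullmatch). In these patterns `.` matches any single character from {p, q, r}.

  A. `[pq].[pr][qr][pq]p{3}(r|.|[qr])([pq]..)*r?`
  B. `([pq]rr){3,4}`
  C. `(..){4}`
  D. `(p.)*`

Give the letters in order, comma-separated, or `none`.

A → no match
B → no match — must end with `rr`
C → match
D → no match

C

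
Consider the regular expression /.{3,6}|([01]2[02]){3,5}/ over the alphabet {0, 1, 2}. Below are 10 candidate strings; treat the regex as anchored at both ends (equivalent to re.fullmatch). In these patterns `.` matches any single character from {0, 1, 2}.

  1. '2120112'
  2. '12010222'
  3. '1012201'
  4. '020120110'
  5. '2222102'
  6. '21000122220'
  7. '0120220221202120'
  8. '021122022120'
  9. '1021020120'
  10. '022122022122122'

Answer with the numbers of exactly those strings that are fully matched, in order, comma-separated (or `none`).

1 → no match
2 → no match
3 → no match
4 → no match
5 → no match
6 → no match
7 → no match
8 → no match
9 → no match
10 → match

10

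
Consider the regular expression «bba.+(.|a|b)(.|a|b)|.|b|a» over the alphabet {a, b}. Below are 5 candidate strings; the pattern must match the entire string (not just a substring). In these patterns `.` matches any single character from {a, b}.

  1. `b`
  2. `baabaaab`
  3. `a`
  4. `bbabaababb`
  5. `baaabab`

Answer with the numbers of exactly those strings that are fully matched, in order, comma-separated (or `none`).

1. `b` → match
2. `baabaaab` → no match
3. `a` → match
4. `bbabaababb` → match
5. `baaabab` → no match

1, 3, 4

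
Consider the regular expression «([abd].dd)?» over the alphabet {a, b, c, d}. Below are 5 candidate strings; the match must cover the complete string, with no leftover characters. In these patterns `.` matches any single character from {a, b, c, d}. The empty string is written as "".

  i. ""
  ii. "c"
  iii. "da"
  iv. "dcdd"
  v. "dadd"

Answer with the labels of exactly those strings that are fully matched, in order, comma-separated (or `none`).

i. "" → match
ii. "c" → no match
iii. "da" → no match
iv. "dcdd" → match
v. "dadd" → match

i, iv, v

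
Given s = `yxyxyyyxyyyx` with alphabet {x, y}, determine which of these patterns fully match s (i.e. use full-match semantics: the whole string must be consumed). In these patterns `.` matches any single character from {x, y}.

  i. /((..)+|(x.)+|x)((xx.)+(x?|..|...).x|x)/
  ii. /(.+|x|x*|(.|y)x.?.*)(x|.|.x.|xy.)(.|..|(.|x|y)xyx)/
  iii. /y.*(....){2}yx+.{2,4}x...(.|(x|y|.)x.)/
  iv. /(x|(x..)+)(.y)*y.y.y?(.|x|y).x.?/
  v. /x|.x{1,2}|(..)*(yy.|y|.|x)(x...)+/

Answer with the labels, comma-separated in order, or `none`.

ii

i → no match
ii → match
iii → no match
iv → no match — must start with `x`
v → no match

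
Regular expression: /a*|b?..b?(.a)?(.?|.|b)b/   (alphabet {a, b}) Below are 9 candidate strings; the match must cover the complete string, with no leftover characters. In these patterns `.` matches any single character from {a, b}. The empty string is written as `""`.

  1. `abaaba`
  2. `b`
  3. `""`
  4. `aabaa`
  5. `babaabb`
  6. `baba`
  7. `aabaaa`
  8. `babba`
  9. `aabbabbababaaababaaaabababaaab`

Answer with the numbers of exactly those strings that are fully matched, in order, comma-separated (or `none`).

3, 5

1 → no match
2 → no match
3 → match
4 → no match
5 → match
6 → no match
7 → no match
8 → no match
9 → no match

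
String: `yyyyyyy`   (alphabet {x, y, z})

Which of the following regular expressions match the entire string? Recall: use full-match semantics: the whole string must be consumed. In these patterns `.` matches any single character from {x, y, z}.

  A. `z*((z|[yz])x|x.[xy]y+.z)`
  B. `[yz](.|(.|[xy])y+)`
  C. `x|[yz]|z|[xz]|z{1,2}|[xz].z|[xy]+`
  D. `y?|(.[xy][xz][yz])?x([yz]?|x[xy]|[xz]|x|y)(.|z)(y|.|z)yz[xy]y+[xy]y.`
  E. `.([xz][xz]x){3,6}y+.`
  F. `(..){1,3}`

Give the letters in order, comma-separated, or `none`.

B, C

A → no match
B → match
C → match
D → no match
E → no match
F → no match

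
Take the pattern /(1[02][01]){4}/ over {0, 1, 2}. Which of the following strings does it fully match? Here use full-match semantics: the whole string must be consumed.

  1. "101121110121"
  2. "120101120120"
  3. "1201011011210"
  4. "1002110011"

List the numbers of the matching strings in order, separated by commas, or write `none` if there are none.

1 → no match
2 → match
3 → no match
4 → no match

2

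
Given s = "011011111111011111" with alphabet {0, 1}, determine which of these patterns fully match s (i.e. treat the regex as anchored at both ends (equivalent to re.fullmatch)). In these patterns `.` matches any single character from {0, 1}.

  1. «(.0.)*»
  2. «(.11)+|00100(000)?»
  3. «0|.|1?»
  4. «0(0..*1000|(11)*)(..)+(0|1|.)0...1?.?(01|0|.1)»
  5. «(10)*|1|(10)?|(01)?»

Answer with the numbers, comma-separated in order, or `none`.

2, 4

1 → no match
2 → match
3 → no match
4 → match
5 → no match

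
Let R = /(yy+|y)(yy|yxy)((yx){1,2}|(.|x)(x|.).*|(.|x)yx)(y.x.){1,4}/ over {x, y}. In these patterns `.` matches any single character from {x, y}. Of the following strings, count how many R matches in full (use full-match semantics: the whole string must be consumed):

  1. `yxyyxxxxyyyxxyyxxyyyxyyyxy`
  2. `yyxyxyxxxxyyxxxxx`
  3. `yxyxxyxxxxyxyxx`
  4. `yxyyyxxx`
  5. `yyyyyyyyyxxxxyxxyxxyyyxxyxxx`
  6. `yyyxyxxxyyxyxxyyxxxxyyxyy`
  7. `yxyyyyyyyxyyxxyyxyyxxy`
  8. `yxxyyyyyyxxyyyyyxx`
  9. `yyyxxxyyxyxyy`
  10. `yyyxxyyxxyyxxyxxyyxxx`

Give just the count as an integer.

1 → no match
2 → no match
3 → no match
4. `yxyyyxxx` → no match
5 → match
6 → no match
7 → no match
8 → no match
9 → no match
10 → match
Total matched: 2

2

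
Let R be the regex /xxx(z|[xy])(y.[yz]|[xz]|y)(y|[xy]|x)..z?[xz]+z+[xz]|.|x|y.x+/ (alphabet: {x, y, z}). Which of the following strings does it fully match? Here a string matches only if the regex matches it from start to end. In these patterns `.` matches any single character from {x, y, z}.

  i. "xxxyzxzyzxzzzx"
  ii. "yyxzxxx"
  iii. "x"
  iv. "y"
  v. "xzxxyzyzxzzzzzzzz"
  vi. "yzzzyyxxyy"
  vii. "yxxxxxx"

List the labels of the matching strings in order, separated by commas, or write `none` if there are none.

i → match
ii → no match
iii → match
iv → match
v → no match
vi → no match
vii → match

i, iii, iv, vii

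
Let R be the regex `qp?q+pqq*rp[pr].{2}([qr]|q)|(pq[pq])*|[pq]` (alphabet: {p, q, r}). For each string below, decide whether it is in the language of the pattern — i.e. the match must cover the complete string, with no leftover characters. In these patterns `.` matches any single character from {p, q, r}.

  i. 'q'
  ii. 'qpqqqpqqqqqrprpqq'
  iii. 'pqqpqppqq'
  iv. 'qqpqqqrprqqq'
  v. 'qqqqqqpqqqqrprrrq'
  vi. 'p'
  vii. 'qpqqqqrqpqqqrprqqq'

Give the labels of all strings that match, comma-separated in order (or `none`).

i, ii, iii, iv, v, vi

i → match
ii → match
iii → match
iv → match
v → match
vi → match
vii → no match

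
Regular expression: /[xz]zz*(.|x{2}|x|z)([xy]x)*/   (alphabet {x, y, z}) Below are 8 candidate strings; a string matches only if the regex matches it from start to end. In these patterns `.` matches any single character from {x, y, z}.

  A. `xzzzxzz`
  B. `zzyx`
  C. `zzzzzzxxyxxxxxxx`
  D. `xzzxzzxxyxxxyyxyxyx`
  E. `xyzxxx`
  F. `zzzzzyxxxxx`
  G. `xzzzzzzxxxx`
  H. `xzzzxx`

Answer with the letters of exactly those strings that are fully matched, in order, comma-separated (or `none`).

C, F, G, H

A → no match
B → no match
C → match
D → no match
E → no match
F → match
G → match
H → match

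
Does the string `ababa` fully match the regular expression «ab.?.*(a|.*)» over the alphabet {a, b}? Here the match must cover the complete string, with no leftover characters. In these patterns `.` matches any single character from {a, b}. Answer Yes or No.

Yes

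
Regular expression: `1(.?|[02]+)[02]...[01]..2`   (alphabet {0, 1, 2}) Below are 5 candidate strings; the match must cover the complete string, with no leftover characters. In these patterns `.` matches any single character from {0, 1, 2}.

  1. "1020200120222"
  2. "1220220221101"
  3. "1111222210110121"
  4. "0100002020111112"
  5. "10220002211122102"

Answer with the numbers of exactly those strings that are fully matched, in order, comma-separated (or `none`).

1

1 → match
2 → no match — must end with "2"
3 → no match — must end with "2"
4 → no match — must start with "1"
5 → no match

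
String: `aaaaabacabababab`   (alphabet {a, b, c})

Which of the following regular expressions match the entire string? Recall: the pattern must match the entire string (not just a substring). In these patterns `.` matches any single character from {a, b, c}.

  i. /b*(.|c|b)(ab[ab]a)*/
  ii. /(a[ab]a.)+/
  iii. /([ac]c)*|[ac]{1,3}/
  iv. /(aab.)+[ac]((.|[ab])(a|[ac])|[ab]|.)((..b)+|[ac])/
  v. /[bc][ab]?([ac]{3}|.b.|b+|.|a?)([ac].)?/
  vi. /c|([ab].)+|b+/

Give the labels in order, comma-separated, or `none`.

i → no match
ii → match
iii → no match
iv → no match — must start with `aab`
v → no match
vi → match

ii, vi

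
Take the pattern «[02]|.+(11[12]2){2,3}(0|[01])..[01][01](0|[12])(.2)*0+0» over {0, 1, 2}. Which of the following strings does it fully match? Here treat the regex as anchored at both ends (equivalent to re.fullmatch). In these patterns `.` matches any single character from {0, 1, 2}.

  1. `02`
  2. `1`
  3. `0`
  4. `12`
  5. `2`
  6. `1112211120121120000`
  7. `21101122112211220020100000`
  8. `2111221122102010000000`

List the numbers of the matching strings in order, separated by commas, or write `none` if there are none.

1. `02` → no match
2. `1` → no match
3. `0` → match
4. `12` → no match
5. `2` → match
6 → match
7 → match
8 → match

3, 5, 6, 7, 8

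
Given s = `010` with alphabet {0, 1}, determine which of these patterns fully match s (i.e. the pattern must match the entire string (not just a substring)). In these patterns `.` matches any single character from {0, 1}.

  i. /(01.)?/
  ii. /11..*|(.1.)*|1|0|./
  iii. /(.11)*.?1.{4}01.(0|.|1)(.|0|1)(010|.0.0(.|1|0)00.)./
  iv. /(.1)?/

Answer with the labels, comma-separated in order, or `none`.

i, ii

i → match
ii → match
iii → no match
iv → no match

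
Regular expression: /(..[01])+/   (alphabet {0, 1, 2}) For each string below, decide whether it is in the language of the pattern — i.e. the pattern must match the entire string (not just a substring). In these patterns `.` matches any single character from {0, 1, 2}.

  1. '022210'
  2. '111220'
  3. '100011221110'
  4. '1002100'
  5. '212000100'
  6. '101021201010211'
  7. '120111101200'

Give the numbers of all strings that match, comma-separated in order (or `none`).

2, 3, 6, 7

1 → no match
2 → match
3 → match
4 → no match
5 → no match
6 → match
7 → match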